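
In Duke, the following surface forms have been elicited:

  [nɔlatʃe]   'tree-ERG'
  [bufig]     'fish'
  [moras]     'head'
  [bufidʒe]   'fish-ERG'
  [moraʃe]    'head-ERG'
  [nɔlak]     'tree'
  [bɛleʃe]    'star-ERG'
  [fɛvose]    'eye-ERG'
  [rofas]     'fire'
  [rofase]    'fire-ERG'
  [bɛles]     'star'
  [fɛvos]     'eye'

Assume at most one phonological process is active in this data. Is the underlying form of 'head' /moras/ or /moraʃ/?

In [moras] and [moraʃe] the final segment of 'head' alternates: [s] ~ [ʃ].
If /s/ were underlying and a rule turned it into [ʃ] before the ERG suffix, 'fire' would also alternate; but it has [s] in both [rofas] and [rofase].
Therefore /ʃ/ is basic and [s] is derived by depalatalization (palato-alveolar /tʃ/, /dʒ/ and /ʃ/ become [k], [g] and [s] when no front vowel follows).

/moraʃ/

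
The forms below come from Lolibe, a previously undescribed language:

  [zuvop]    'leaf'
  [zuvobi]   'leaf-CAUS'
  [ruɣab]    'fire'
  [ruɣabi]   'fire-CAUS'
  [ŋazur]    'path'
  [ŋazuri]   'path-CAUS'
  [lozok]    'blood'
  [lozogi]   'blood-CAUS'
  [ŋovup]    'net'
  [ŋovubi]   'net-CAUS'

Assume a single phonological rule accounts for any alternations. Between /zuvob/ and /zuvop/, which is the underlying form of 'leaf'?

/zuvop/

The root 'leaf' surfaces as [zuvop] and [zuvobi], with a stem-final [p] ~ [b] alternation.
But 'fire' keeps [b] in both environments ([ruɣab], [ruɣabi]), so there is no rule changing /b/ to [p] in isolation.
The underlying segment must be /p/; voiceless stops become voiced between vowels, yielding [b] there.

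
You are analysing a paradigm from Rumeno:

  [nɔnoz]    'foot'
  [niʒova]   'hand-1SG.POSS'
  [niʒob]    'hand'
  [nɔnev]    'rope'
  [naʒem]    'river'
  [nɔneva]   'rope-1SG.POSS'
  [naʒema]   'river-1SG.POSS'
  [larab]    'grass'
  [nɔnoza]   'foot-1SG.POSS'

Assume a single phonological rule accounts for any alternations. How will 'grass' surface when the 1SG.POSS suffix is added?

[larava]

'hand' shows [b] ~ [v] at the end of the stem ([niʒob] vs [niʒova]).
The stem 'rope' ([nɔnev], [nɔneva]) shows [v] unchanged in both environments, so [v] cannot be basic with [b] derived in isolation.
So /b/ is underlying, and a rule of intervocalic spirantization — voiced stops become fricatives between vowels — gives [v].
The one attested form of 'grass', [larab], shows underlying /larab/. Applying the same rule between vowels gives [larava].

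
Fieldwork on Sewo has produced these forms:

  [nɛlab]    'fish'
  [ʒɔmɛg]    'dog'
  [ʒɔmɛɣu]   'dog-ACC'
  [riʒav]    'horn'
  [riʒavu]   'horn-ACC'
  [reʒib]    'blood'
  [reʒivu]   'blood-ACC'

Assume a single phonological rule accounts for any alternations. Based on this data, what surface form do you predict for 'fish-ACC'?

'blood' shows [b] ~ [v] at the end of the stem ([reʒib] vs [reʒivu]).
But 'horn' keeps [v] in both environments ([riʒav], [riʒavu]), so there is no rule changing /v/ to [b] in isolation.
The alternation reflects intervocalic spirantization: voiced stops become fricatives between vowels. /b/ is underlying.
The one attested form of 'fish', [nɛlab], shows underlying /nɛlab/. Applying the same rule between vowels gives [nɛlavu].

[nɛlavu]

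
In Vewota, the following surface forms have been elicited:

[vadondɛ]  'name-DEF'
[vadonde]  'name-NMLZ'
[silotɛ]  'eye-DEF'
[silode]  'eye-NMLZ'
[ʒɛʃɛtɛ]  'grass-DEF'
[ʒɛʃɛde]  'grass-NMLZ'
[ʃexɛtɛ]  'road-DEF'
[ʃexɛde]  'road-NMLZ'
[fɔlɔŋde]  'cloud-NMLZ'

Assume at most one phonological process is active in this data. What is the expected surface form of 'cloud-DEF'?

[fɔlɔŋdɛ]

The DEF morpheme has two allomorphs, [-dɛ] and [-tɛ].
By contrast the NMLZ suffix keeps its initial [d] throughout — that segment must be underlying.
So the underlying form is /-tɛ/, and voiceless stops become voiced after a nasal.
After 'cloud', which ends in a nasal, the suffix surfaces as [-dɛ], giving [fɔlɔŋdɛ].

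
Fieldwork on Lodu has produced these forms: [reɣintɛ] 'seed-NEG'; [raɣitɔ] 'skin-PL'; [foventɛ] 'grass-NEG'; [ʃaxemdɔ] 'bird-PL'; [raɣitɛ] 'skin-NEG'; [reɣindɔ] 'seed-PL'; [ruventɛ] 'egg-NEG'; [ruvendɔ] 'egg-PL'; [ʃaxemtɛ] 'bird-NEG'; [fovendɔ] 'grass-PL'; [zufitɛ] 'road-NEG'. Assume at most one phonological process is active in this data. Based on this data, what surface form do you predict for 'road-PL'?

[zufitɔ]

The PL suffix surfaces as [-dɔ] and [-tɔ], depending on the final segment of the stem.
By contrast the NEG suffix keeps its initial [t] throughout — that segment must be underlying.
So the underlying form is /-dɔ/, and voiced stops become voiceless after a vowel.
After 'road', which ends in a vowel, the suffix surfaces as [-tɔ], giving [zufitɔ].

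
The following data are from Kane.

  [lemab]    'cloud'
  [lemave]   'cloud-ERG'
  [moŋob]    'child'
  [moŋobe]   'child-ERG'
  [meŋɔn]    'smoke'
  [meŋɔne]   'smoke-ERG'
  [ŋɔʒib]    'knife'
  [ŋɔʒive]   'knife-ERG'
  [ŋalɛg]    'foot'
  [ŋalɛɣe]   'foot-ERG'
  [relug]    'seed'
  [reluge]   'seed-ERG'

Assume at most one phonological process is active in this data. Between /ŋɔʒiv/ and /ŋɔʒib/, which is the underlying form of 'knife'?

In [ŋɔʒib] and [ŋɔʒive] the final segment of 'knife' alternates: [b] ~ [v].
But 'child' keeps [b] in both environments ([moŋob], [moŋobe]), so there is no rule changing /b/ to [v] before the ERG suffix.
The underlying segment must be /v/; voiced fricatives become stops word-finally, yielding [b] there.

/ŋɔʒiv/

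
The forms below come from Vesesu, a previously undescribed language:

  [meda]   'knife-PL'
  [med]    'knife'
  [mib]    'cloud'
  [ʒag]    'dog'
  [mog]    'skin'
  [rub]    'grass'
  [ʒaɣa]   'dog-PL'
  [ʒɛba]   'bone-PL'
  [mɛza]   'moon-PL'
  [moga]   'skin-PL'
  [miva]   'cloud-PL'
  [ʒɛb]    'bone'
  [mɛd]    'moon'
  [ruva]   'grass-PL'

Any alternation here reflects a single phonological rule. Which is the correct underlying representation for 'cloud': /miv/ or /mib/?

/miv/

'cloud' shows [v] ~ [b] at the end of the stem ([miva] vs [mib]).
The stem 'bone' ([ʒɛba], [ʒɛb]) shows [b] unchanged in both environments, so [b] cannot be basic with [v] derived before the PL suffix.
The alternation reflects word-final hardening: voiced fricatives become stops word-finally. /v/ is underlying.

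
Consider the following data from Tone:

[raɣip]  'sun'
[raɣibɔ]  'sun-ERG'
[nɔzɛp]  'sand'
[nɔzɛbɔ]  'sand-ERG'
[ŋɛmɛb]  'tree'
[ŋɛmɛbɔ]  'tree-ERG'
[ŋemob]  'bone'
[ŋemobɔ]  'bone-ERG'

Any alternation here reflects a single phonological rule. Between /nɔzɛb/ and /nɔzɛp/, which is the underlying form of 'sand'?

/nɔzɛp/

In [nɔzɛp] and [nɔzɛbɔ] the final segment of 'sand' alternates: [p] ~ [b].
But 'tree' keeps [b] in both environments ([ŋɛmɛb], [ŋɛmɛbɔ]), so there is no rule changing /b/ to [p] in isolation.
The underlying segment must be /p/; voiceless stops become voiced between vowels, yielding [b] there.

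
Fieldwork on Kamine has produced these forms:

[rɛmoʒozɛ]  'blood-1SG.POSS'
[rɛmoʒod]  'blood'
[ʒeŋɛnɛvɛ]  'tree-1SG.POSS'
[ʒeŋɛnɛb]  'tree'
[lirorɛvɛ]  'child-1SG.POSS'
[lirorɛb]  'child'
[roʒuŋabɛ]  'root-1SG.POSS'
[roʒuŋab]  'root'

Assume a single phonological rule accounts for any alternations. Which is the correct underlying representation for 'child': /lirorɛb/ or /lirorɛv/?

/lirorɛv/

'child' shows [v] ~ [b] at the end of the stem ([lirorɛvɛ] vs [lirorɛb]).
The stem 'root' ([roʒuŋabɛ], [roʒuŋab]) shows [b] unchanged in both environments, so [b] cannot be basic with [v] derived before the 1SG.POSS suffix.
So /v/ is underlying, and a rule of word-final hardening — voiced fricatives become stops word-finally — gives [b].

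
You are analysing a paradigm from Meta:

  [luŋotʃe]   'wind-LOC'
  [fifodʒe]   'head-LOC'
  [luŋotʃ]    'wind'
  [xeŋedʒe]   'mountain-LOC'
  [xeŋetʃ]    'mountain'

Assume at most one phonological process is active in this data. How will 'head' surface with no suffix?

In [xeŋedʒe] and [xeŋetʃ] the final segment of 'mountain' alternates: [dʒ] ~ [tʃ].
But 'wind' keeps [tʃ] in both environments ([luŋotʃe], [luŋotʃ]), so there is no rule changing /tʃ/ to [dʒ] before the LOC suffix.
So /dʒ/ is underlying, and a rule of word-final obstruent devoicing — voiced obstruents become voiceless word-finally — gives [tʃ].
From [fifodʒe] the stem 'head' is /fifodʒ/; word-finally this yields [fifotʃ].

[fifotʃ]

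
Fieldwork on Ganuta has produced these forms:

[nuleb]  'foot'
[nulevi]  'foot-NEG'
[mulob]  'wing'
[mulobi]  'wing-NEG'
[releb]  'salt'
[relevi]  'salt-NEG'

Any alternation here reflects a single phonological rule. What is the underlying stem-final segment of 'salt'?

/v/

'salt' shows [b] ~ [v] at the end of the stem ([releb] vs [relevi]).
The stem 'wing' ([mulob], [mulobi]) shows [b] unchanged in both environments, so [b] cannot be basic with [v] derived before the NEG suffix.
Therefore /v/ is basic and [b] is derived by word-final hardening (voiced fricatives become stops word-finally).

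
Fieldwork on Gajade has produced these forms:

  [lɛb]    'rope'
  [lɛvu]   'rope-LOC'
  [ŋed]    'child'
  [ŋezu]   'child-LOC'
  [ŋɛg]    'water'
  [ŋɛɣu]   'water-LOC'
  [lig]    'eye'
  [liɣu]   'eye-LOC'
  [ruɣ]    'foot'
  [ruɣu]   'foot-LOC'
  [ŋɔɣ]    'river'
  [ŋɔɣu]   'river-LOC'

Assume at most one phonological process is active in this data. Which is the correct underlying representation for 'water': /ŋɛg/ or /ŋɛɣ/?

/ŋɛg/

The root 'water' surfaces as [ŋɛg] and [ŋɛɣu], with a stem-final [g] ~ [ɣ] alternation.
The stem 'foot' ([ruɣ], [ruɣu]) shows [ɣ] unchanged in both environments, so [ɣ] cannot be basic with [g] derived in isolation.
The alternation reflects intervocalic spirantization: voiced stops become fricatives between vowels. /g/ is underlying.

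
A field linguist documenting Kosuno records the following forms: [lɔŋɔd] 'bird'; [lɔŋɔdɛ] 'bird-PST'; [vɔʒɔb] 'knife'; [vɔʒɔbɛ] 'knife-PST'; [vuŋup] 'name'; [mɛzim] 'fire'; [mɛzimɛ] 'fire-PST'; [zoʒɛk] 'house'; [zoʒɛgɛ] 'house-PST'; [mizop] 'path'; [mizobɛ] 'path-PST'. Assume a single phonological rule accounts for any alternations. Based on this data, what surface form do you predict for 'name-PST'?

The stem for 'path' ends in [p] in [mizop] but [b] in [mizobɛ].
But 'knife' keeps [b] in both environments ([vɔʒɔb], [vɔʒɔbɛ]), so there is no rule changing /b/ to [p] in isolation.
Therefore /p/ is basic and [b] is derived by intervocalic voicing (voiceless stops become voiced between vowels).
The one attested form of 'name', [vuŋup], shows underlying /vuŋup/. Applying the same rule between vowels gives [vuŋubɛ].

[vuŋubɛ]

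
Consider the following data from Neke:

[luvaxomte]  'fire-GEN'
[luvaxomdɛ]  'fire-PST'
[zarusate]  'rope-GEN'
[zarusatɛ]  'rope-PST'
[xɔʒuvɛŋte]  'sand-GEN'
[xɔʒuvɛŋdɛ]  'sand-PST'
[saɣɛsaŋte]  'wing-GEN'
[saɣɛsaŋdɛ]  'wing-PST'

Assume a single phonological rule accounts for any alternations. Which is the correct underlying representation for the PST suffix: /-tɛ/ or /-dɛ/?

/-dɛ/

The PST suffix surfaces as [-dɛ] and [-tɛ], depending on the final segment of the stem.
The GEN suffix, which begins with [t], is invariant after every stem; so [t] is not altered by any rule here.
The PST suffix is therefore /-dɛ/ underlyingly, with post-vocalic devoicing: voiced stops become voiceless after a vowel.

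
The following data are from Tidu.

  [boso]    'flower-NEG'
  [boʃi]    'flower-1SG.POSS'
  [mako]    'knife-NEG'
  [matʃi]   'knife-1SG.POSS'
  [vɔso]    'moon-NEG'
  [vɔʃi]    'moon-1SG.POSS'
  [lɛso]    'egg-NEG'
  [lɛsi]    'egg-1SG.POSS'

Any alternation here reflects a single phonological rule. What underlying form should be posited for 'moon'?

'moon' shows [s] ~ [ʃ] at the end of the stem ([vɔso] vs [vɔʃi]).
The stem 'egg' ([lɛso], [lɛsi]) shows [s] unchanged in both environments, so [s] cannot be basic with [ʃ] derived before the 1SG.POSS suffix.
Therefore /ʃ/ is basic and [s] is derived by depalatalization (palato-alveolar /tʃ/ and /ʃ/ become [k] and [s] when no front vowel follows).
The underlying form of 'moon' is therefore /vɔʃ/.

/vɔʃ/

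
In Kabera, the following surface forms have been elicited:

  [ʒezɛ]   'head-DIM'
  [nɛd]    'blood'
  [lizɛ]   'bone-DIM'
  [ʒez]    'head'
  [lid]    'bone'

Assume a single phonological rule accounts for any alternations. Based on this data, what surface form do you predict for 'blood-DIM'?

The root 'bone' surfaces as [lid] and [lizɛ], with a stem-final [d] ~ [z] alternation.
But 'head' keeps [z] in both environments ([ʒez], [ʒezɛ]), so there is no rule changing /z/ to [d] in isolation.
So /d/ is underlying, and a rule of intervocalic spirantization — voiced stops become fricatives between vowels — gives [z].
The one attested form of 'blood', [nɛd], shows underlying /nɛd/. Applying the same rule between vowels gives [nɛzɛ].

[nɛzɛ]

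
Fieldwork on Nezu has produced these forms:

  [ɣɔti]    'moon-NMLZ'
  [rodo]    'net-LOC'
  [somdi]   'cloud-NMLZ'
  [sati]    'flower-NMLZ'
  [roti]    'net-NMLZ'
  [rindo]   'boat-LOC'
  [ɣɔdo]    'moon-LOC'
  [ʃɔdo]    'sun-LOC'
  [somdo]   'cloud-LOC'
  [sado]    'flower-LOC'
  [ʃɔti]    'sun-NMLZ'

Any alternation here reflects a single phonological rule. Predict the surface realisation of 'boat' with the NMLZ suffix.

The NMLZ morpheme has two allomorphs, [-di] and [-ti].
By contrast the LOC suffix keeps its initial [d] throughout — that segment must be underlying.
The NMLZ suffix is therefore /-ti/ underlyingly, with post-nasal voicing: voiceless stops become voiced after a nasal.
After 'boat', which ends in a nasal, the suffix surfaces as [-di], giving [rindi].

[rindi]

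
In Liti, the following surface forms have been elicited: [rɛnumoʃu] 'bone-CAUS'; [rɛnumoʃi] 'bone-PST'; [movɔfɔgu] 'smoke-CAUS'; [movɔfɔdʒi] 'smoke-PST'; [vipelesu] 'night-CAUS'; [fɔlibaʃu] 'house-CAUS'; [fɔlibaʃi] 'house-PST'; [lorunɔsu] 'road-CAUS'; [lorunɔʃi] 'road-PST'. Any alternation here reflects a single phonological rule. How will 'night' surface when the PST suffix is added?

The stem for 'road' ends in [s] in [lorunɔsu] but [ʃ] in [lorunɔʃi].
If /ʃ/ were underlying and a rule turned it into [s] before the CAUS suffix, 'bone' would also alternate; but it has [ʃ] in both [rɛnumoʃu] and [rɛnumoʃi].
The alternation reflects palatalization before a front vowel: /g/ and /s/ become palato-alveolar [dʒ] and [ʃ] before a front vowel. /s/ is underlying.
The one attested form of 'night', [vipelesu], shows underlying /vipeles/. Applying the same rule before a front vowel gives [vipeleʃi].

[vipeleʃi]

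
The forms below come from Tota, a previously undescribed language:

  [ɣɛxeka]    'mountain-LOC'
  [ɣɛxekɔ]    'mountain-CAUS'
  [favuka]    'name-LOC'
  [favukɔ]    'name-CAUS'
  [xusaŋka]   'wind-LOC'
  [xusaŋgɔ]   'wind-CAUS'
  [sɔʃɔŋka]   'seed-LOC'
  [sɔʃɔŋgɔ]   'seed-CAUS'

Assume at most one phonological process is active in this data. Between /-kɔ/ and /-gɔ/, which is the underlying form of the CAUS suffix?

The CAUS suffix surfaces as [-gɔ] and [-kɔ], depending on the final segment of the stem.
By contrast the LOC suffix keeps its initial [k] throughout — that segment must be underlying.
The CAUS suffix is therefore /-gɔ/ underlyingly, with post-vocalic devoicing: voiced stops become voiceless after a vowel.

/-gɔ/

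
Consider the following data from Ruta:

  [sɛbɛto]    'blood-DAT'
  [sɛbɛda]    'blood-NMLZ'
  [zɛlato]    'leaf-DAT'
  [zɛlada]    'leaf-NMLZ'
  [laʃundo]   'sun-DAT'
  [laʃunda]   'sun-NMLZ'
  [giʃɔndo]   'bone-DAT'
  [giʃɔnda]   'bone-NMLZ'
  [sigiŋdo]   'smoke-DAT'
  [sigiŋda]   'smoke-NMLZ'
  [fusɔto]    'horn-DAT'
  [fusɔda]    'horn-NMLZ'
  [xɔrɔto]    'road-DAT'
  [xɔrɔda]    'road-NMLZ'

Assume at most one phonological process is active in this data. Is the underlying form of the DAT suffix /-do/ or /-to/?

/-to/

The DAT suffix surfaces as [-do] and [-to], depending on the final segment of the stem.
The NMLZ suffix, which begins with [d], is invariant after every stem; so [d] is not altered by any rule here.
So the underlying form is /-to/, and voiceless stops become voiced after a nasal.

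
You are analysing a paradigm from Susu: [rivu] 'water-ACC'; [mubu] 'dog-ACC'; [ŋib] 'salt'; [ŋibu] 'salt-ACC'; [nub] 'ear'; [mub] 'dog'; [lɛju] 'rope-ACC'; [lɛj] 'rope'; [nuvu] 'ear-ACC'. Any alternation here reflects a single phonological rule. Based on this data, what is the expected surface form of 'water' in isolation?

'ear' shows [b] ~ [v] at the end of the stem ([nub] vs [nuvu]).
Compare 'salt', with invariant [b] in [ŋib] and [ŋibu]: an analysis with underlying /b/ and a rule producing [v] before the ACC suffix would wrongly predict alternation here too.
Therefore /v/ is basic and [b] is derived by word-final hardening (voiced fricatives become stops word-finally).
The one attested form of 'water', [rivu], shows underlying /riv/. Applying the same rule word-finally gives [rib].

[rib]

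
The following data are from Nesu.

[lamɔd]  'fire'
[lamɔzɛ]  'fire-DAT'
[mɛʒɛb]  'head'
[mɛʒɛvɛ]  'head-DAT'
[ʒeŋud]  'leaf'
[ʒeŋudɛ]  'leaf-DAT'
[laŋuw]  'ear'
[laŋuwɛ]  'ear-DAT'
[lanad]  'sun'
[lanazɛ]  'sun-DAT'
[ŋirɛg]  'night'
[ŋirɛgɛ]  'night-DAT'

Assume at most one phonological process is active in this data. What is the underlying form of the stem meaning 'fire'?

In [lamɔd] and [lamɔzɛ] the final segment of 'fire' alternates: [d] ~ [z].
But 'leaf' keeps [d] in both environments ([ʒeŋud], [ʒeŋudɛ]), so there is no rule changing /d/ to [z] before the DAT suffix.
The underlying segment must be /z/; voiced fricatives become stops word-finally, yielding [d] there.

/lamɔz/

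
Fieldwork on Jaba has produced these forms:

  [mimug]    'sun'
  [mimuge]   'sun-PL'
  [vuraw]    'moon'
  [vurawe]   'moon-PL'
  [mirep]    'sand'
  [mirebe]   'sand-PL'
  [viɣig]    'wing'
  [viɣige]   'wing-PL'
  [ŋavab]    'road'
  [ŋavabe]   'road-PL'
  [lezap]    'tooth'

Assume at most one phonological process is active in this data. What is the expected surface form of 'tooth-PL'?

The stem for 'sand' ends in [p] in [mirep] but [b] in [mirebe].
Compare 'road', with invariant [b] in [ŋavab] and [ŋavabe]: an analysis with underlying /b/ and a rule producing [p] in isolation would wrongly predict alternation here too.
So /p/ is underlying, and a rule of intervocalic voicing — voiceless stops become voiced between vowels — gives [b].
The one attested form of 'tooth', [lezap], shows underlying /lezap/. Applying the same rule between vowels gives [lezabe].

[lezabe]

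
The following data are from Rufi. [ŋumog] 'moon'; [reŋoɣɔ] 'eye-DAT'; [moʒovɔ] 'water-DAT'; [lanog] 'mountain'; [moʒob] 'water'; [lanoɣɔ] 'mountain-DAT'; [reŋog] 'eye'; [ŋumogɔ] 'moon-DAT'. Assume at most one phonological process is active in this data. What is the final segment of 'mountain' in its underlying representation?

In [lanog] and [lanoɣɔ] the final segment of 'mountain' alternates: [g] ~ [ɣ].
Compare 'moon', with invariant [g] in [ŋumog] and [ŋumogɔ]: an analysis with underlying /g/ and a rule producing [ɣ] before the DAT suffix would wrongly predict alternation here too.
The underlying segment must be /ɣ/; voiced fricatives become stops word-finally, yielding [g] there.

/ɣ/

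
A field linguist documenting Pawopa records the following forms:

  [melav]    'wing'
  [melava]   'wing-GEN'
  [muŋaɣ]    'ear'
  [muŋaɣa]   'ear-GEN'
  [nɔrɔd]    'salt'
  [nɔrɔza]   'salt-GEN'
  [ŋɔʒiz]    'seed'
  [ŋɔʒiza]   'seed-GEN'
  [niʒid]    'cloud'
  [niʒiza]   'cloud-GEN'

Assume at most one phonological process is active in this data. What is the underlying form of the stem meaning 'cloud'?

The root 'cloud' surfaces as [niʒid] and [niʒiza], with a stem-final [d] ~ [z] alternation.
Compare 'seed', with invariant [z] in [ŋɔʒiz] and [ŋɔʒiza]: an analysis with underlying /z/ and a rule producing [d] in isolation would wrongly predict alternation here too.
The alternation reflects intervocalic spirantization: voiced stops become fricatives between vowels. /d/ is underlying.
Hence 'cloud' is /niʒid/ underlyingly.

/niʒid/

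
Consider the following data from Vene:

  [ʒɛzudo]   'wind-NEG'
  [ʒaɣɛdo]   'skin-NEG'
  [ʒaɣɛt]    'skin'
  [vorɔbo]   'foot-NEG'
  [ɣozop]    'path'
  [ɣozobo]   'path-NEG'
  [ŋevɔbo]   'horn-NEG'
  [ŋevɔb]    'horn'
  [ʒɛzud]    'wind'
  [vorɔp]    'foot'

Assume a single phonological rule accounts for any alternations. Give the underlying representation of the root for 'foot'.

/vorɔp/

The stem for 'foot' ends in [p] in [vorɔp] but [b] in [vorɔbo].
Compare 'horn', with invariant [b] in [ŋevɔb] and [ŋevɔbo]: an analysis with underlying /b/ and a rule producing [p] in isolation would wrongly predict alternation here too.
Therefore /p/ is basic and [b] is derived by intervocalic voicing (voiceless stops become voiced between vowels).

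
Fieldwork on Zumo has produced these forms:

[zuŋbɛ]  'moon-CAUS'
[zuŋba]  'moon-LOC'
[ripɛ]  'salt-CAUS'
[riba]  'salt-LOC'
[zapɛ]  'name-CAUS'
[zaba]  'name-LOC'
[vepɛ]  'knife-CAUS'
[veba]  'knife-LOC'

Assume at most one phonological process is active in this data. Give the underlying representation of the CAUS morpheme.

/-pɛ/

The CAUS morpheme has two allomorphs, [-bɛ] and [-pɛ].
The LOC suffix, which begins with [b], is invariant after every stem; so [b] is not altered by any rule here.
So the underlying form is /-pɛ/, and voiceless stops become voiced after a nasal.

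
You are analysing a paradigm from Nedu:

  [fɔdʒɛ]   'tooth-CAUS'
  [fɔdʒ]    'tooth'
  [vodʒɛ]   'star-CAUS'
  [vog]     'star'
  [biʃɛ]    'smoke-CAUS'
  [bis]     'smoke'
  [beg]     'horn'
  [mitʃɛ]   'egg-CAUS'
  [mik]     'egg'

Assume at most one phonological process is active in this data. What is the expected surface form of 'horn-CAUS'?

[bedʒɛ]

The stem for 'star' ends in [dʒ] in [vodʒɛ] but [g] in [vog].
But 'tooth' keeps [dʒ] in both environments ([fɔdʒɛ], [fɔdʒ]), so there is no rule changing /dʒ/ to [g] in isolation.
So /g/ is underlying, and a rule of palatalization before a front vowel — /k/, /g/ and /s/ become palato-alveolar [tʃ], [dʒ] and [ʃ] before a front vowel — gives [dʒ].
The one attested form of 'horn', [beg], shows underlying /beg/. Applying the same rule before a front vowel gives [bedʒɛ].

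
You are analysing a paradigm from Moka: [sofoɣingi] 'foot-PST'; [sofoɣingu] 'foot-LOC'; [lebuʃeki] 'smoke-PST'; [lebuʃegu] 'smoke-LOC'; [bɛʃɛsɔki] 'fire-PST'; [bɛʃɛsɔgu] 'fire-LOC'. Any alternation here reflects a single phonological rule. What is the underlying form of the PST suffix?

/-ki/

The PST morpheme has two allomorphs, [-gi] and [-ki].
The LOC suffix, which begins with [g], is invariant after every stem; so [g] is not altered by any rule here.
The PST suffix is therefore /-ki/ underlyingly, with post-nasal voicing: voiceless stops become voiced after a nasal.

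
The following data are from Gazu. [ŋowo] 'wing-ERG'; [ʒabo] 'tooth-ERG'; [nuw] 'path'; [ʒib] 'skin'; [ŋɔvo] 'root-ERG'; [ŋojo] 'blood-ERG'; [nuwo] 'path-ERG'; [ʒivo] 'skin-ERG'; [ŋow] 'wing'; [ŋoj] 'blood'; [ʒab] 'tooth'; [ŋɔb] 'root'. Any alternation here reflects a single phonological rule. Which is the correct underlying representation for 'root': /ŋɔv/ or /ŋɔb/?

/ŋɔv/

'root' shows [v] ~ [b] at the end of the stem ([ŋɔvo] vs [ŋɔb]).
Compare 'tooth', with invariant [b] in [ʒabo] and [ʒab]: an analysis with underlying /b/ and a rule producing [v] before the ERG suffix would wrongly predict alternation here too.
The alternation reflects word-final hardening: voiced fricatives become stops word-finally. /v/ is underlying.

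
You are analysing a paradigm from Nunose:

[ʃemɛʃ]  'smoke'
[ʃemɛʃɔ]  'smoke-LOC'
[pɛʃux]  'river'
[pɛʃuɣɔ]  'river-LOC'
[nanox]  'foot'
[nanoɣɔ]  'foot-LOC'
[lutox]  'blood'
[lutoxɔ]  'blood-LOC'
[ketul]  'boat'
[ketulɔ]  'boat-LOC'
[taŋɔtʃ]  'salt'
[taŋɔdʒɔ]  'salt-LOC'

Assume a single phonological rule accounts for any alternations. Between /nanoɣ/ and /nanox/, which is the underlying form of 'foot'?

'foot' shows [x] ~ [ɣ] at the end of the stem ([nanox] vs [nanoɣɔ]).
But 'blood' keeps [x] in both environments ([lutox], [lutoxɔ]), so there is no rule changing /x/ to [ɣ] before the LOC suffix.
The alternation reflects word-final obstruent devoicing: voiced obstruents become voiceless word-finally. /ɣ/ is underlying.

/nanoɣ/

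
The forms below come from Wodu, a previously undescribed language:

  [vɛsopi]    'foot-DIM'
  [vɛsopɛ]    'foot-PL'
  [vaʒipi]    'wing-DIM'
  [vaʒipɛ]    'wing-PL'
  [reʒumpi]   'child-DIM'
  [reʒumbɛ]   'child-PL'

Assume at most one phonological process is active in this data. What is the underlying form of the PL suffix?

/-bɛ/

The PL morpheme has two allomorphs, [-bɛ] and [-pɛ].
By contrast the DIM suffix keeps its initial [p] throughout — that segment must be underlying.
The PL suffix is therefore /-bɛ/ underlyingly, with post-vocalic devoicing: voiced stops become voiceless after a vowel.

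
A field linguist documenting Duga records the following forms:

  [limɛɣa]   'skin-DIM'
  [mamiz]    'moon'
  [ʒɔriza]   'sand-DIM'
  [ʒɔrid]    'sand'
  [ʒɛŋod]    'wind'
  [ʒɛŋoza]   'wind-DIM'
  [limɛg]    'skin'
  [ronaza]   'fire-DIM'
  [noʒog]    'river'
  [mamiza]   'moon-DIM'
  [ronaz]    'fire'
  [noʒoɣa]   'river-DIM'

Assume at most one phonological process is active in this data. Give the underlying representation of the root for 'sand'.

'sand' shows [z] ~ [d] at the end of the stem ([ʒɔriza] vs [ʒɔrid]).
But 'fire' keeps [z] in both environments ([ronaza], [ronaz]), so there is no rule changing /z/ to [d] in isolation.
So /d/ is underlying, and a rule of intervocalic spirantization — voiced stops become fricatives between vowels — gives [z].
Hence 'sand' is /ʒɔrid/ underlyingly.

/ʒɔrid/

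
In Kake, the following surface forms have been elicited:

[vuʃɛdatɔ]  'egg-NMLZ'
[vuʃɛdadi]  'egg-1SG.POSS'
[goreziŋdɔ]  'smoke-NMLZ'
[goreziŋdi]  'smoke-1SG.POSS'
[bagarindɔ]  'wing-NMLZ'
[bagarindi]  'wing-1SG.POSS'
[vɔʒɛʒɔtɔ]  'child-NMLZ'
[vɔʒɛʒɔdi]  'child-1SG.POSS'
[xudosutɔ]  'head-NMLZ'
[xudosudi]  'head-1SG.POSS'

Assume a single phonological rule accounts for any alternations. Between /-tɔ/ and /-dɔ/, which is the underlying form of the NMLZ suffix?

The NMLZ suffix surfaces as [-dɔ] and [-tɔ], depending on the final segment of the stem.
By contrast the 1SG.POSS suffix keeps its initial [d] throughout — that segment must be underlying.
The NMLZ suffix is therefore /-tɔ/ underlyingly, with post-nasal voicing: voiceless stops become voiced after a nasal.

/-tɔ/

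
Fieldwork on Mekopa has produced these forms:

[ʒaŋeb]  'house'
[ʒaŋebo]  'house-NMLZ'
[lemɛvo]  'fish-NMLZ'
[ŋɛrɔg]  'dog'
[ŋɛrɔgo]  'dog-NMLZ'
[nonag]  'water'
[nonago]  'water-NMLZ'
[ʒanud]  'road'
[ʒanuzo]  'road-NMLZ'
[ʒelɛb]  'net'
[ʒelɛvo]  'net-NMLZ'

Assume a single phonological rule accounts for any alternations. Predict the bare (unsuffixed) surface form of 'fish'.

[lemɛb]

'net' shows [b] ~ [v] at the end of the stem ([ʒelɛb] vs [ʒelɛvo]).
But 'house' keeps [b] in both environments ([ʒaŋeb], [ʒaŋebo]), so there is no rule changing /b/ to [v] before the NMLZ suffix.
Therefore /v/ is basic and [b] is derived by word-final hardening (voiced fricatives become stops word-finally).
From [lemɛvo] the stem 'fish' is /lemɛv/; word-finally this yields [lemɛb].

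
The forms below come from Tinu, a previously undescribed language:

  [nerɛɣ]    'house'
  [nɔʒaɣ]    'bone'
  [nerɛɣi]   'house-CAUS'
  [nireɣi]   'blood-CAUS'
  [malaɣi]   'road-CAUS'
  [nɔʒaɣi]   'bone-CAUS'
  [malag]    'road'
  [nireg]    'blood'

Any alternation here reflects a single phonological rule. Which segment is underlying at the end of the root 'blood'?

'blood' shows [g] ~ [ɣ] at the end of the stem ([nireg] vs [nireɣi]).
Compare 'house', with invariant [ɣ] in [nerɛɣ] and [nerɛɣi]: an analysis with underlying /ɣ/ and a rule producing [g] in isolation would wrongly predict alternation here too.
The underlying segment must be /g/; voiced stops become fricatives between vowels, yielding [ɣ] there.

/g/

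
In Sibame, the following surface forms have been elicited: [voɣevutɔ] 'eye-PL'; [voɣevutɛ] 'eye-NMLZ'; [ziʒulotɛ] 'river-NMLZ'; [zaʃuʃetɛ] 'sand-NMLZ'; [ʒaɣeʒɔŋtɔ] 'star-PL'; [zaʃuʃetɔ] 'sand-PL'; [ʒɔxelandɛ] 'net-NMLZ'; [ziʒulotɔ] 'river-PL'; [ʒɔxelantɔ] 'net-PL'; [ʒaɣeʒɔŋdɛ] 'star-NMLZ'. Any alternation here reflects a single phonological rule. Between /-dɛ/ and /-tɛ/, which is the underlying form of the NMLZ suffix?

The NMLZ morpheme has two allomorphs, [-dɛ] and [-tɛ].
The PL suffix, which begins with [t], is invariant after every stem; so [t] is not altered by any rule here.
The NMLZ suffix is therefore /-dɛ/ underlyingly, with post-vocalic devoicing: voiced stops become voiceless after a vowel.

/-dɛ/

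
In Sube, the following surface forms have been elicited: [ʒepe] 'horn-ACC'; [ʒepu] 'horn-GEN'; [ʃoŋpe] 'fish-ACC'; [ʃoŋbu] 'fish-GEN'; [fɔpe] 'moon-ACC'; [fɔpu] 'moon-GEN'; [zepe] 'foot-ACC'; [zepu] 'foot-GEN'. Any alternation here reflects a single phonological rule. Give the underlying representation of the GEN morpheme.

/-bu/

The GEN morpheme has two allomorphs, [-bu] and [-pu].
By contrast the ACC suffix keeps its initial [p] throughout — that segment must be underlying.
So the underlying form is /-bu/, and voiced stops become voiceless after a vowel.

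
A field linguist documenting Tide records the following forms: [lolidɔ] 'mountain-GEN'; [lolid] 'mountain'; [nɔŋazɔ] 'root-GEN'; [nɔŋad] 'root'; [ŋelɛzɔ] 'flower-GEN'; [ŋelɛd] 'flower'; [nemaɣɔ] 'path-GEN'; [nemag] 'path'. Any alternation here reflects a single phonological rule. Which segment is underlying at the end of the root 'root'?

/z/

The root 'root' surfaces as [nɔŋazɔ] and [nɔŋad], with a stem-final [z] ~ [d] alternation.
But 'mountain' keeps [d] in both environments ([lolidɔ], [lolid]), so there is no rule changing /d/ to [z] before the GEN suffix.
Therefore /z/ is basic and [d] is derived by word-final hardening (voiced fricatives become stops word-finally).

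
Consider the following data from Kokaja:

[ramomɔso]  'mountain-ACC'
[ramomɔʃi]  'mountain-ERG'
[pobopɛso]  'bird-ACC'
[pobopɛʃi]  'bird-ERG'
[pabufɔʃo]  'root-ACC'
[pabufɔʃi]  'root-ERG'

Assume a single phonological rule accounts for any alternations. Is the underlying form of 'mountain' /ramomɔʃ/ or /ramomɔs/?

'mountain' shows [s] ~ [ʃ] at the end of the stem ([ramomɔso] vs [ramomɔʃi]).
Compare 'root', with invariant [ʃ] in [pabufɔʃo] and [pabufɔʃi]: an analysis with underlying /ʃ/ and a rule producing [s] before the ACC suffix would wrongly predict alternation here too.
So /s/ is underlying, and a rule of palatalization before a front vowel — /s/ becomes palato-alveolar [ʃ] before a front vowel — gives [ʃ].

/ramomɔs/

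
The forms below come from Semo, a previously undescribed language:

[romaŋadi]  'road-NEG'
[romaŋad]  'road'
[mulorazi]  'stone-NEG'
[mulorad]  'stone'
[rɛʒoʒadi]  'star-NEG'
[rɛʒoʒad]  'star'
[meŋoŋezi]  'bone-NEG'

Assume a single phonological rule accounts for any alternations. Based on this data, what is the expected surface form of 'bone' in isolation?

'stone' shows [z] ~ [d] at the end of the stem ([mulorazi] vs [mulorad]).
If /d/ were underlying and a rule turned it into [z] before the NEG suffix, 'road' would also alternate; but it has [d] in both [romaŋadi] and [romaŋad].
Therefore /z/ is basic and [d] is derived by word-final hardening (voiced fricatives become stops word-finally).
The one attested form of 'bone', [meŋoŋezi], shows underlying /meŋoŋez/. Applying the same rule word-finally gives [meŋoŋed].

[meŋoŋed]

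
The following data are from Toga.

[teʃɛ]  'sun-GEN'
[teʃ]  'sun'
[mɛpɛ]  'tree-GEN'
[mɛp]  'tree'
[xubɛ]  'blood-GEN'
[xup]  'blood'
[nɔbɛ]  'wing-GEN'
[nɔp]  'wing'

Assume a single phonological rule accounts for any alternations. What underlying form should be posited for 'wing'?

The stem for 'wing' ends in [b] in [nɔbɛ] but [p] in [nɔp].
But 'tree' keeps [p] in both environments ([mɛpɛ], [mɛp]), so there is no rule changing /p/ to [b] before the GEN suffix.
The alternation reflects word-final obstruent devoicing: voiced obstruents become voiceless word-finally. /b/ is underlying.

/nɔb/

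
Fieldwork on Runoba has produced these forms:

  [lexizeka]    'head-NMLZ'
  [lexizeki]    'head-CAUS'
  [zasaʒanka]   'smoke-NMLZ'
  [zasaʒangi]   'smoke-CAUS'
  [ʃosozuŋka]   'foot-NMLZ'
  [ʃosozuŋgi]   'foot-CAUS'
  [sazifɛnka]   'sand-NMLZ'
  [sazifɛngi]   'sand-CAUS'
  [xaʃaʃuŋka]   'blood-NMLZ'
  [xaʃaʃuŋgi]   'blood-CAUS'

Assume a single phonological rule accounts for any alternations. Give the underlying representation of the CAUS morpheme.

The CAUS suffix surfaces as [-gi] and [-ki], depending on the final segment of the stem.
The NMLZ suffix, which begins with [k], is invariant after every stem; so [k] is not altered by any rule here.
The CAUS suffix is therefore /-gi/ underlyingly, with post-vocalic devoicing: voiced stops become voiceless after a vowel.

/-gi/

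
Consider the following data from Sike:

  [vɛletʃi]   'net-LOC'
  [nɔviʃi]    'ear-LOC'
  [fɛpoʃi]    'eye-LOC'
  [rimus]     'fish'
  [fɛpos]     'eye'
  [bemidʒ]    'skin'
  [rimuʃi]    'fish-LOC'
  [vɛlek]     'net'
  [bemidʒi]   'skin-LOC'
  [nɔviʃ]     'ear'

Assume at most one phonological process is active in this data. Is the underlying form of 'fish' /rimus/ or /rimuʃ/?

The stem for 'fish' ends in [s] in [rimus] but [ʃ] in [rimuʃi].
But 'ear' keeps [ʃ] in both environments ([nɔviʃ], [nɔviʃi]), so there is no rule changing /ʃ/ to [s] in isolation.
Therefore /s/ is basic and [ʃ] is derived by palatalization before a front vowel (/k/ and /s/ become palato-alveolar [tʃ] and [ʃ] before a front vowel).

/rimus/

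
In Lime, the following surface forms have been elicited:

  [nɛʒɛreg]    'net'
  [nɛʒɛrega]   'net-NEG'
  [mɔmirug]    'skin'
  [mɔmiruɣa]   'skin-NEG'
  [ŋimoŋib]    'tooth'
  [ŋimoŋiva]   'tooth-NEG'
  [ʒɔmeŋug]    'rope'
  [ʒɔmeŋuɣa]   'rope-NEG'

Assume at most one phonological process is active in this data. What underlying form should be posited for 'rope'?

In [ʒɔmeŋug] and [ʒɔmeŋuɣa] the final segment of 'rope' alternates: [g] ~ [ɣ].
Compare 'net', with invariant [g] in [nɛʒɛreg] and [nɛʒɛrega]: an analysis with underlying /g/ and a rule producing [ɣ] before the NEG suffix would wrongly predict alternation here too.
The underlying segment must be /ɣ/; voiced fricatives become stops word-finally, yielding [g] there.

/ʒɔmeŋuɣ/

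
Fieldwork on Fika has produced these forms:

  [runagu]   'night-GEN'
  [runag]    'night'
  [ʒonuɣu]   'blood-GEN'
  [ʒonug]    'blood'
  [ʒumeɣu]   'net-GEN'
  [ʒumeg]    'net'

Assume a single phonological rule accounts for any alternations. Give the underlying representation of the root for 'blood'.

/ʒonuɣ/

The root 'blood' surfaces as [ʒonuɣu] and [ʒonug], with a stem-final [ɣ] ~ [g] alternation.
The stem 'night' ([runagu], [runag]) shows [g] unchanged in both environments, so [g] cannot be basic with [ɣ] derived before the GEN suffix.
The alternation reflects word-final hardening: voiced fricatives become stops word-finally. /ɣ/ is underlying.
The underlying form of 'blood' is therefore /ʒonuɣ/.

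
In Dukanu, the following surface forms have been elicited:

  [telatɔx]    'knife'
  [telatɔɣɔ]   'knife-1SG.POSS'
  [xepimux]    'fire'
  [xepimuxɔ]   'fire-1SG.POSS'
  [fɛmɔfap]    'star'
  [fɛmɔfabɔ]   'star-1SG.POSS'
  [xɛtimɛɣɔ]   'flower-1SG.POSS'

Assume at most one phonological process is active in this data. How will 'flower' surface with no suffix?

In [telatɔx] and [telatɔɣɔ] the final segment of 'knife' alternates: [x] ~ [ɣ].
Compare 'fire', with invariant [x] in [xepimux] and [xepimuxɔ]: an analysis with underlying /x/ and a rule producing [ɣ] before the 1SG.POSS suffix would wrongly predict alternation here too.
Therefore /ɣ/ is basic and [x] is derived by word-final obstruent devoicing (voiced obstruents become voiceless word-finally).
From [xɛtimɛɣɔ] the stem 'flower' is /xɛtimɛɣ/; word-finally this yields [xɛtimɛx].

[xɛtimɛx]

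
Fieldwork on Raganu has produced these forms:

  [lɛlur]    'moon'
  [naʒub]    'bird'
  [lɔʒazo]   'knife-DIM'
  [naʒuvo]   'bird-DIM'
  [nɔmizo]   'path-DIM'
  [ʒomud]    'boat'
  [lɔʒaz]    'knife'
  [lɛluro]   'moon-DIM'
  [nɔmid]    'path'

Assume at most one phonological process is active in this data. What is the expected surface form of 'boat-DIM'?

The root 'path' surfaces as [nɔmid] and [nɔmizo], with a stem-final [d] ~ [z] alternation.
The stem 'knife' ([lɔʒaz], [lɔʒazo]) shows [z] unchanged in both environments, so [z] cannot be basic with [d] derived in isolation.
The alternation reflects intervocalic spirantization: voiced stops become fricatives between vowels. /d/ is underlying.
From [ʒomud] the stem 'boat' is /ʒomud/; between vowels this yields [ʒomuzo].

[ʒomuzo]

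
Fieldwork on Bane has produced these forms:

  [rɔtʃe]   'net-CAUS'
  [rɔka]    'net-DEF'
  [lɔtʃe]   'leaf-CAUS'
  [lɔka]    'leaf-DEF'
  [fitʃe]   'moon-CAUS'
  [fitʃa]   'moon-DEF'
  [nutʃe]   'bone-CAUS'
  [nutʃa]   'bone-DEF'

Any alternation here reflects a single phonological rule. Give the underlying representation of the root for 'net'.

The root 'net' surfaces as [rɔtʃe] and [rɔka], with a stem-final [tʃ] ~ [k] alternation.
But 'moon' keeps [tʃ] in both environments ([fitʃe], [fitʃa]), so there is no rule changing /tʃ/ to [k] before the DEF suffix.
So /k/ is underlying, and a rule of palatalization before a front vowel — /k/ becomes palato-alveolar [tʃ] before a front vowel — gives [tʃ].

/rɔk/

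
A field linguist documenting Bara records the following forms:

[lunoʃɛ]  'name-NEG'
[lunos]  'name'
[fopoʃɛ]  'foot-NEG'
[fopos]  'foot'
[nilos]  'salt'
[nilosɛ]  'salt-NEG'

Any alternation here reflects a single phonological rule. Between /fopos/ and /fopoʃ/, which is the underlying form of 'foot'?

/fopoʃ/

The root 'foot' surfaces as [fopos] and [fopoʃɛ], with a stem-final [s] ~ [ʃ] alternation.
Compare 'salt', with invariant [s] in [nilos] and [nilosɛ]: an analysis with underlying /s/ and a rule producing [ʃ] before the NEG suffix would wrongly predict alternation here too.
So /ʃ/ is underlying, and a rule of depalatalization — palato-alveolar /ʃ/ becomes [s] when no front vowel follows — gives [s].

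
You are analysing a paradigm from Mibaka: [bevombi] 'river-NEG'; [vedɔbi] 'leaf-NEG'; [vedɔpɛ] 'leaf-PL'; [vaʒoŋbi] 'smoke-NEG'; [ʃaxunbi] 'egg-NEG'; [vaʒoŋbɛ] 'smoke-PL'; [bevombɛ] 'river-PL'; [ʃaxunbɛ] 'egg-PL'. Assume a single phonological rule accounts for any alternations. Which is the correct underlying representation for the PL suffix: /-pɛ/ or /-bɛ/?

The PL suffix surfaces as [-bɛ] and [-pɛ], depending on the final segment of the stem.
By contrast the NEG suffix keeps its initial [b] throughout — that segment must be underlying.
So the underlying form is /-pɛ/, and voiceless stops become voiced after a nasal.

/-pɛ/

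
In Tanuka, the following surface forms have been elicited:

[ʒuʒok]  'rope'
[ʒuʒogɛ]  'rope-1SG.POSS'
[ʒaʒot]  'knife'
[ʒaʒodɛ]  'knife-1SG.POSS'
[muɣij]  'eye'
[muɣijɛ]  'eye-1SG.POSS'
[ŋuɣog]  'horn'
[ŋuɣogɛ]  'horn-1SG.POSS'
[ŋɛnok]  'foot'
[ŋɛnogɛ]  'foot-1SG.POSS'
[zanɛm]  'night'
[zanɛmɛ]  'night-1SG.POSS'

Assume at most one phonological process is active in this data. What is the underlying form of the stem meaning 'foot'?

In [ŋɛnok] and [ŋɛnogɛ] the final segment of 'foot' alternates: [k] ~ [g].
If /g/ were underlying and a rule turned it into [k] in isolation, 'horn' would also alternate; but it has [g] in both [ŋuɣog] and [ŋuɣogɛ].
Therefore /k/ is basic and [g] is derived by intervocalic voicing (voiceless stops become voiced between vowels).

/ŋɛnok/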